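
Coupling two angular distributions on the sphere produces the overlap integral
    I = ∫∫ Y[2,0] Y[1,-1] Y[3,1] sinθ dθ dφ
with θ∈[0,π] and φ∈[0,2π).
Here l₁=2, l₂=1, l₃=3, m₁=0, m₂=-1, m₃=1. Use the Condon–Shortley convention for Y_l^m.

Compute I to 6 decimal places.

m-sum 0 ✓  L=6 even ✓  1≤3≤3 ✓
Π(2lᵢ+1) = 5×3×7 = 105
triangle coeff Δ(2,1,3) = 1/105
Σ_t [0,0]: t=0:+1/4 = 1/4
(3j)²=3/35 [(2 1 3; 0 0 0)], sign=-1
Σ_t [0,0]: t=0:+1/8 = 1/8
(3j)²=2/35 [(2 1 3; 0 -1 1)], sign=+1
⇒ 4πI² = 18/35
I = (-1)√(18/35/(4π)) = -0.20230066

-0.202301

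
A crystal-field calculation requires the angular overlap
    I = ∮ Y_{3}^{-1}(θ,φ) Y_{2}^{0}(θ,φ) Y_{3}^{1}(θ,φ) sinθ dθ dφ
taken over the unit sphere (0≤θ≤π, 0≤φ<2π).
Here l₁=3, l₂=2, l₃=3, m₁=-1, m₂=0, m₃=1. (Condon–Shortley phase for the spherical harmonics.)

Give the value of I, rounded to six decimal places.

Rules hold: Σm=0, L=8 even, 1≤3≤5.
N = 7·5·7 = 245
Δ = 2!·4!·2!/9! = 1/3780
Racah Σ t=0..2: t=0:+1/24 t=1:−1/4 t=2:+1/24 = -1/6
⇒ 3j(3 2 3; 0 0 0)² = 4/105, sgn +1
Racah Σ t=0..2: t=0:+1/96 t=1:−1/6 t=2:+1/16 = -3/32
⇒ 3j(3 2 3; -1 0 1)² = 3/140, sgn -1
4πI² = N·(3j₀)²·(3jₘ)² = 1/5
I = -1·√(0.2/4π) = -0.12615663

-0.126157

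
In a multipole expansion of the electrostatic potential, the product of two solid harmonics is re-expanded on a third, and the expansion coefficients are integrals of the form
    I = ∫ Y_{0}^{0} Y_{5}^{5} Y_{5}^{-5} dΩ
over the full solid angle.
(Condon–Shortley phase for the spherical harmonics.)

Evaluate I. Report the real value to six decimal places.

-0.282095

m-sum 0 ✓  L=10 even ✓  5≤5≤5 ✓
Π(2lᵢ+1) = 1×11×11 = 121
triangle coeff Δ(0,5,5) = 1/11
Σ_t [0,0]: t=0:+1/14400 = 1/14400
(3j)²=1/11 [(0 5 5; 0 0 0)], sign=-1
Σ_t [0,0]: t=0:+1/3628800 = 1/3628800
(3j)²=1/11 [(0 5 5; 0 5 -5)], sign=+1
⇒ 4πI² = 1/1
I = (-1)√(1/1/(4π)) = -0.28209479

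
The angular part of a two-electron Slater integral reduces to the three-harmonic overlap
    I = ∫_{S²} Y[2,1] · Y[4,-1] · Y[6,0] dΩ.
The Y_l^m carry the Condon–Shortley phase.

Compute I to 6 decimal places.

0.174223

Rules hold: Σm=0, L=12 even, 2≤6≤6.
N = 5·9·13 = 585
Δ = 0!·4!·8!/13! = 1/6435
Racah Σ t=0..0: t=0:+1/2304 = 1/2304
⇒ 3j(2 4 6; 0 0 0)² = 5/143, sgn +1
Racah Σ t=0..0: t=0:+1/4320 = 1/4320
⇒ 3j(2 4 6; 1 -1 0)² = 8/429, sgn +1
4πI² = N·(3j₀)²·(3jₘ)² = 600/1573
I = +1·√(0.381437/4π) = 0.17422334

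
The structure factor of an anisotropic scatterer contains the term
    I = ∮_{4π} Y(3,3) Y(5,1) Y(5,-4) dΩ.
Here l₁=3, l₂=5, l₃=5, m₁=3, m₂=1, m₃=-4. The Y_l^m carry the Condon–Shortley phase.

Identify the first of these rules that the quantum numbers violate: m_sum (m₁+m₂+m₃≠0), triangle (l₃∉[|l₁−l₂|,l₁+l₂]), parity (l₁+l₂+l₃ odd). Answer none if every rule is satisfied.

azimuthal sum: 3 + 1 − 4 = 0  ✓
2 ≤ 5 ≤ 8 (triangle on l)  ✓
L = 3 + 5 + 5 = 13 (odd)  ✗

parity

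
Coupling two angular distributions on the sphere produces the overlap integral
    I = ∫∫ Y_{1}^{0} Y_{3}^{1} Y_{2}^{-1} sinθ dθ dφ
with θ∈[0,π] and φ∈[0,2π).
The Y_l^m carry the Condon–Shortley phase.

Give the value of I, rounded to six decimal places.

Rules hold: Σm=0, L=6 even, 2≤2≤4.
N = 3·7·5 = 105
Δ = 2!·0!·4!/7! = 1/105
Racah Σ t=1..1: t=1:−1/4 = -1/4
⇒ 3j(1 3 2; 0 0 0)² = 3/35, sgn -1
Racah Σ t=1..1: t=1:−1/6 = -1/6
⇒ 3j(1 3 2; 0 1 -1)² = 8/105, sgn +1
4πI² = N·(3j₀)²·(3jₘ)² = 24/35
I = -1·√(0.685714/4π) = -0.23359668

-0.233597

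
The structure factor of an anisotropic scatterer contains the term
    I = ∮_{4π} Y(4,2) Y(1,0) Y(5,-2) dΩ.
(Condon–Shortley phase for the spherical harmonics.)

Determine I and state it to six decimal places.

0.225034

Rules hold: Σm=0, L=10 even, 3≤5≤5.
N = 9·3·11 = 297
Δ = 0!·8!·2!/11! = 1/495
Racah Σ t=0..0: t=0:+1/576 = 1/576
⇒ 3j(4 1 5; 0 0 0)² = 5/99, sgn -1
Racah Σ t=0..0: t=0:+1/1440 = 1/1440
⇒ 3j(4 1 5; 2 0 -2)² = 7/165, sgn -1
4πI² = N·(3j₀)²·(3jₘ)² = 7/11
I = +1·√(0.636364/4π) = 0.22503380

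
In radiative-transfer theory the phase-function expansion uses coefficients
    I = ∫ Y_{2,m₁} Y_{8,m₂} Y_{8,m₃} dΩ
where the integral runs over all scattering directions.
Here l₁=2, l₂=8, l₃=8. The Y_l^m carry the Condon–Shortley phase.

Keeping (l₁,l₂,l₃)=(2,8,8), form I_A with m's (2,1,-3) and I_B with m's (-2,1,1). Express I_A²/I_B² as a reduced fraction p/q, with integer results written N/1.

385/432

Shared (l₁,l₂,l₃)=(2,8,8): N and (l;000)² cancel in I_A²/I_B².
A: Δ = 2!·2!·14!/19! = 1/348840; Racah Σ t=0..0: t=0:+1/174182400 = 1/174182400; ⇒ 3j(2 8 8; 2 1 -3)² = 77/3876, sgn -1
B: Δ = 2!·2!·14!/19! = 1/348840; Racah Σ t=2..2: t=2:+1/101606400 = 1/101606400; ⇒ 3j(2 8 8; -2 1 1)² = 36/1615, sgn -1
I_A²/I_B² = (77/3876)/(36/1615) = 385/432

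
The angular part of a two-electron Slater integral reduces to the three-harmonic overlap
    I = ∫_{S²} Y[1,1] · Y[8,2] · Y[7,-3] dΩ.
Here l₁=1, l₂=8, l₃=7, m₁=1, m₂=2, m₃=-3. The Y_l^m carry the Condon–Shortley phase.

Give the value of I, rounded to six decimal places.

Rules hold: Σm=0, L=16 even, 7≤7≤9.
N = 3·17·15 = 765
Δ = 2!·0!·14!/17! = 1/2040
Racah Σ t=1..1: t=1:−1/25401600 = -1/25401600
⇒ 3j(1 8 7; 0 0 0)² = 8/255, sgn +1
Racah Σ t=0..0: t=0:+1/174182400 = 1/174182400
⇒ 3j(1 8 7; 1 2 -3)² = 1/136, sgn +1
4πI² = N·(3j₀)²·(3jₘ)² = 3/17
I = +1·√(0.176471/4π) = 0.11850352

0.118504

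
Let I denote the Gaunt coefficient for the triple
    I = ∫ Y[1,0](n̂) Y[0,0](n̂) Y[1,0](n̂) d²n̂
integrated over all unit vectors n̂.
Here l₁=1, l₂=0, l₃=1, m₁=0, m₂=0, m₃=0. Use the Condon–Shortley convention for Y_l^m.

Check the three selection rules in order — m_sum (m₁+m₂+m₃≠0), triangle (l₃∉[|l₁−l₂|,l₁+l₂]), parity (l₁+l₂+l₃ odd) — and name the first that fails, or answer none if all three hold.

m₁+m₂+m₃ = 0 + 0 + 0 = 0  ✓
triangle: |1−0|=1 ≤ l₃=1 ≤ 1+0=1  ✓
parity: l₁+l₂+l₃ = 2 is even  ✓

none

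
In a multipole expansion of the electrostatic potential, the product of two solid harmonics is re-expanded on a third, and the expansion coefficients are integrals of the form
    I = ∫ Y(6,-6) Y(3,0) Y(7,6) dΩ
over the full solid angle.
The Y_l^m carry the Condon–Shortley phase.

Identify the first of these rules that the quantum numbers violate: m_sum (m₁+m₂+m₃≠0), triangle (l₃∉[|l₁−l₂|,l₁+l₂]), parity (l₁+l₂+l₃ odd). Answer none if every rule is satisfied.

none

azimuthal sum: -6 + 0 + 6 = 0  ✓
3 ≤ 7 ≤ 9 (triangle on l)  ✓
L = 6 + 3 + 7 = 16 (even)  ✓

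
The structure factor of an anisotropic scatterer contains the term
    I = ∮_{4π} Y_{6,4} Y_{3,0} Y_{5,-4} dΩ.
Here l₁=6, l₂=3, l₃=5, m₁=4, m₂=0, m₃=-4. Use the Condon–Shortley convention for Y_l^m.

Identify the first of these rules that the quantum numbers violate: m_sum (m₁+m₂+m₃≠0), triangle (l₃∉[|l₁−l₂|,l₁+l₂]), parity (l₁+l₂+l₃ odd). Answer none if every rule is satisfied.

none

azimuthal sum: 4 + 0 − 4 = 0  ✓
3 ≤ 5 ≤ 9 (triangle on l)  ✓
L = 6 + 3 + 5 = 14 (even)  ✓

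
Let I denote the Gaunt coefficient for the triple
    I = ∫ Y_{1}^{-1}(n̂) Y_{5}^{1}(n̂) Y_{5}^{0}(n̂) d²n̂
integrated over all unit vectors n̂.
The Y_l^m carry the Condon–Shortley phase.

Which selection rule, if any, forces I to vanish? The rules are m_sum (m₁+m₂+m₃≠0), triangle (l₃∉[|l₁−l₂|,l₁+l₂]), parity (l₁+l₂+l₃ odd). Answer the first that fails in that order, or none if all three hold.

m₁+m₂+m₃ = -1 + 1 + 0 = 0  ✓
triangle: |1−5|=4 ≤ l₃=5 ≤ 1+5=6  ✓
parity: l₁+l₂+l₃ = 11 is odd  ✗

parity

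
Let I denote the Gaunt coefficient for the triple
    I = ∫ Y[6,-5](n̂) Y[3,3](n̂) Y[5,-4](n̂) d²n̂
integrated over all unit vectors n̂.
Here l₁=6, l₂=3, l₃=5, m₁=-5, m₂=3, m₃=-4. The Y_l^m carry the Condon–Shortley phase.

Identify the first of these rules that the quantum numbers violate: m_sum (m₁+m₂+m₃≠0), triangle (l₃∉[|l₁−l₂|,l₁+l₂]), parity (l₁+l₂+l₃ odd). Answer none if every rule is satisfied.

Σmᵢ = -6  ✗
l₃∈[|l₁−l₂|,l₁+l₂]=[3,9], have l₃=5
Σlᵢ = 14 ⇒ even

m_sum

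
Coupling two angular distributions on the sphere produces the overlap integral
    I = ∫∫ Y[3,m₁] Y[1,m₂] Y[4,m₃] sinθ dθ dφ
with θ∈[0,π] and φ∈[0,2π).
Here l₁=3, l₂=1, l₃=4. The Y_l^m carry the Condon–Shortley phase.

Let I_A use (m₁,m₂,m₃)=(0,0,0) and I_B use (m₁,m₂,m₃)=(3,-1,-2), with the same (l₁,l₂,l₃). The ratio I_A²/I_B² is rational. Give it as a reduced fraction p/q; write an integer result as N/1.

16/1

l's match ⇒ only the (l;m) 3-j factors differ between A and B.
A: triangle coeff Δ(3,1,4) = 1/252; Σ_t [0,0]: t=0:+1/36 = 1/36; (3j)²=4/63 [(3 1 4; 0 0 0)], sign=+1
B: triangle coeff Δ(3,1,4) = 1/252; Σ_t [0,0]: t=0:+1/1440 = 1/1440; (3j)²=1/252 [(3 1 4; 3 -1 -2)], sign=+1
I_A²/I_B² = (4/63)/(1/252) = 16/1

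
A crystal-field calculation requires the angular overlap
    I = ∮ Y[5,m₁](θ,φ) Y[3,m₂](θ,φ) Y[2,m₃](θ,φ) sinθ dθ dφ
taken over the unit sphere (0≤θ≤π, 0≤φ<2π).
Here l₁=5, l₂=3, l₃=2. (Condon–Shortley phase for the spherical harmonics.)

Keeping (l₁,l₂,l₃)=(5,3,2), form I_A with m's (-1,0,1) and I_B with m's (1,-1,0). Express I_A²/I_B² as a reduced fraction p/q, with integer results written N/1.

8/9

Same 5,3,2: normalisation and zero-m 3j drop out of the ratio.
A: Δ: 6! 4! 0! / 11! → 1/2310; sum: t=3:−1/216 = -1/216; 3j²(5 3 2; -1 0 1) = Δ·Π!·Σ² = 8/231  (sign +1)
B: Δ: 6! 4! 0! / 11! → 1/2310; sum: t=2:+1/192 = 1/192; 3j²(5 3 2; 1 -1 0) = Δ·Π!·Σ² = 3/77  (sign +1)
I_A²/I_B² = (8/231)/(3/77) = 8/9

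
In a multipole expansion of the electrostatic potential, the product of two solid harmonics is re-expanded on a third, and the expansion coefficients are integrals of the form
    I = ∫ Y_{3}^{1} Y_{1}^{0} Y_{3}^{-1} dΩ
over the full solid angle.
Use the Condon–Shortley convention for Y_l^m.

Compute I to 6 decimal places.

l₁+l₂+l₃=7 is odd: 3j(l;000)=0 ⇒ I=0

0.000000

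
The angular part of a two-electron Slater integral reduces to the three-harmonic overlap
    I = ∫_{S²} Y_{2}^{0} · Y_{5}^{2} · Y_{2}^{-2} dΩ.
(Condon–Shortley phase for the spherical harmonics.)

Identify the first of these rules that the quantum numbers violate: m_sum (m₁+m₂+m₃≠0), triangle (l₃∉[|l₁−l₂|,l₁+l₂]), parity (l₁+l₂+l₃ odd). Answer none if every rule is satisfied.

triangle

m₁+m₂+m₃ = 0 + 2 − 2 = 0  ✓
triangle: |2−5|=3 ≤ l₃=2 ≤ 2+5=7  ✗
parity: l₁+l₂+l₃ = 9 is odd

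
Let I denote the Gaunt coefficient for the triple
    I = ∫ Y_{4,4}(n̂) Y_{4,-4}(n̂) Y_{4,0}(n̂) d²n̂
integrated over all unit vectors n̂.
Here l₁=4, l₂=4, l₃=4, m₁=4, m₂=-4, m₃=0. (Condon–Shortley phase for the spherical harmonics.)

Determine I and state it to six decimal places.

0.106525

Rules hold: Σm=0, L=12 even, 0≤4≤8.
N = 9·9·9 = 729
Δ = 4!·4!·4!/13! = 1/450450
Racah Σ t=0..4: t=0:+1/13824 t=1:−1/216 t=2:+1/64 t=3:−1/216 t=4:+1/13824 = 5/768
⇒ 3j(4 4 4; 0 0 0)² = 18/1001, sgn +1
Racah Σ t=0..0: t=0:+1/13824 = 1/13824
⇒ 3j(4 4 4; 4 -4 0)² = 14/1287, sgn +1
4πI² = N·(3j₀)²·(3jₘ)² = 2916/20449
I = +1·√(0.142599/4π) = 0.10652531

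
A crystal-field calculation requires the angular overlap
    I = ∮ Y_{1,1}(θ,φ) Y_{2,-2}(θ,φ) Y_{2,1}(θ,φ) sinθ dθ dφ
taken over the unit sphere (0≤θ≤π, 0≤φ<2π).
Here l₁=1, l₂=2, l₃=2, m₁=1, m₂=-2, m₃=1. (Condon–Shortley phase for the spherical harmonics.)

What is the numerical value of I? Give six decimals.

0.000000

l₁+l₂+l₃=5 is odd: 3j(l;000)=0 ⇒ I=0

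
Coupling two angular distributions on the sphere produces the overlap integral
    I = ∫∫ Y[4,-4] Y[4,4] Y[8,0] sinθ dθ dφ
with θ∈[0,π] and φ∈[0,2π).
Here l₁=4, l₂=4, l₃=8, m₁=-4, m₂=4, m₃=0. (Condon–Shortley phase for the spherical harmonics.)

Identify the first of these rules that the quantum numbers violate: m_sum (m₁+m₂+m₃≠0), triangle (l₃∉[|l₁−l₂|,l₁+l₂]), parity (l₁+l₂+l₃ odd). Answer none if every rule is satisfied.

none

Σmᵢ = 0  ✓
l₃∈[|l₁−l₂|,l₁+l₂]=[0,8], have l₃=8  ✓
Σlᵢ = 16 ⇒ even  ✓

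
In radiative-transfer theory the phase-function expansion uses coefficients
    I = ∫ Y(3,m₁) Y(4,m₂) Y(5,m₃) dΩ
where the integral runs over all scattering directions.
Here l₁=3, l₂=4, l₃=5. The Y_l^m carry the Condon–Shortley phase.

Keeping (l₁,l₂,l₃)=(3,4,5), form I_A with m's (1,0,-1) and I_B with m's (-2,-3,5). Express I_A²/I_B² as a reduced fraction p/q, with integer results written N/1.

Same 3,4,5: normalisation and zero-m 3j drop out of the ratio.
A: Δ: 2! 4! 6! / 13! → 1/180180; sum: t=0:+1/384 t=1:−1/216 t=2:+1/2304 = -11/6912; 3j²(3 4 5; 1 0 -1) = Δ·Π!·Σ² = 11/1638  (sign -1)
B: Δ: 2! 4! 6! / 13! → 1/180180; sum: t=1:−1/17280 = -1/17280; 3j²(3 4 5; -2 -3 5) = Δ·Π!·Σ² = 35/858  (sign -1)
I_A²/I_B² = (11/1638)/(35/858) = 121/735

121/735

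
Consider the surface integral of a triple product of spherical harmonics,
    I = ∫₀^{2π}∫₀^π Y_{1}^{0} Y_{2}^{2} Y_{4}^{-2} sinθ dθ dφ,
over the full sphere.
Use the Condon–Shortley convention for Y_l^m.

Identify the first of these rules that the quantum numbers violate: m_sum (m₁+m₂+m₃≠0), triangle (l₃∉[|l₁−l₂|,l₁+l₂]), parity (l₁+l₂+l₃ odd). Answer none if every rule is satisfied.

m₁+m₂+m₃ = 0 + 2 − 2 = 0  ✓
triangle: |1−2|=1 ≤ l₃=4 ≤ 1+2=3  ✗
parity: l₁+l₂+l₃ = 7 is odd

triangle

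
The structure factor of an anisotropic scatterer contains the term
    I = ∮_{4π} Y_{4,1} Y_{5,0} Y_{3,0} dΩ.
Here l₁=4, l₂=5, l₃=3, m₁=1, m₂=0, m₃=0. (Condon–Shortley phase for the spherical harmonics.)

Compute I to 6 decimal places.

0.000000

Σmᵢ = 1 ≠ 0, so the φ-integral vanishes; I = 0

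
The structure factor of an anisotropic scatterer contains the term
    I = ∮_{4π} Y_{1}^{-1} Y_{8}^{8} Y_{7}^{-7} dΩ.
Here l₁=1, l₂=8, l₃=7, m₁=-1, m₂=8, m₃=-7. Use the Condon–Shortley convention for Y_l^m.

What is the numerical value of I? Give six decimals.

0.335179

Rules hold: Σm=0, L=16 even, 7≤7≤9.
N = 3·17·15 = 765
Δ = 2!·0!·14!/17! = 1/2040
Racah Σ t=1..1: t=1:−1/25401600 = -1/25401600
⇒ 3j(1 8 7; 0 0 0)² = 8/255, sgn +1
Racah Σ t=2..2: t=2:+1/174356582400 = 1/174356582400
⇒ 3j(1 8 7; -1 8 -7)² = 1/17, sgn +1
4πI² = N·(3j₀)²·(3jₘ)² = 24/17
I = +1·√(1.41176/4π) = 0.33517856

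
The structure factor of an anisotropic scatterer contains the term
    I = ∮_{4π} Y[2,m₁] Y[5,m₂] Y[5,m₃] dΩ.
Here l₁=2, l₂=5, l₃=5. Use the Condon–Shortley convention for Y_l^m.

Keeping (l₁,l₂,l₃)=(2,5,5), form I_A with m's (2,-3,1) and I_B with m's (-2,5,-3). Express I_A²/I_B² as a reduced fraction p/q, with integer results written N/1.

Shared (l₁,l₂,l₃)=(2,5,5): N and (l;000)² cancel in I_A²/I_B².
A: Δ = 2!·2!·8!/13! = 1/38610; Racah Σ t=0..0: t=0:+1/5760 = 1/5760; ⇒ 3j(2 5 5; 2 -3 1)² = 56/2145, sgn +1
B: Δ = 2!·2!·8!/13! = 1/38610; Racah Σ t=2..2: t=2:+1/161280 = 1/161280; ⇒ 3j(2 5 5; -2 5 -3)² = 1/143, sgn +1
I_A²/I_B² = (56/2145)/(1/143) = 56/15

56/15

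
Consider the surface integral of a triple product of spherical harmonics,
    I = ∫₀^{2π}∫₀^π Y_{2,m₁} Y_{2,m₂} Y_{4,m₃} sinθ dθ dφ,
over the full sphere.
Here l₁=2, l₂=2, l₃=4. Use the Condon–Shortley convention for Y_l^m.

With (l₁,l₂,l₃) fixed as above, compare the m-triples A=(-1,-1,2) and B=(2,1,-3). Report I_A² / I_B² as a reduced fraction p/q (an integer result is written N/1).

Shared (l₁,l₂,l₃)=(2,2,4): N and (l;000)² cancel in I_A²/I_B².
A: Δ = 0!·4!·4!/9! = 1/630; Racah Σ t=0..0: t=0:+1/36 = 1/36; ⇒ 3j(2 2 4; -1 -1 2)² = 4/63, sgn +1
B: Δ = 0!·4!·4!/9! = 1/630; Racah Σ t=0..0: t=0:+1/144 = 1/144; ⇒ 3j(2 2 4; 2 1 -3)² = 1/18, sgn -1
I_A²/I_B² = (4/63)/(1/18) = 8/7

8/7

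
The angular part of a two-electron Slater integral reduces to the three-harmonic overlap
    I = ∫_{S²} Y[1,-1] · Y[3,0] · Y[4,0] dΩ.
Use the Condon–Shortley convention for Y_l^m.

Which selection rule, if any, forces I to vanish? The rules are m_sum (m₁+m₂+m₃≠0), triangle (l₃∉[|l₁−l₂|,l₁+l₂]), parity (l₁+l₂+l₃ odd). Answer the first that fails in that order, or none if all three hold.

Σmᵢ = -1  ✗
l₃∈[|l₁−l₂|,l₁+l₂]=[2,4], have l₃=4
Σlᵢ = 8 ⇒ even

m_sum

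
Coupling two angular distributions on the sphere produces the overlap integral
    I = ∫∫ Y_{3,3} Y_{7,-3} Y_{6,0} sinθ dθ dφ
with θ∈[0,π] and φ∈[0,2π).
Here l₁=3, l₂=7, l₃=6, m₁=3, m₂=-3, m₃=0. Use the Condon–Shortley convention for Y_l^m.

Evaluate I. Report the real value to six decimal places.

m-sum 0 ✓  L=16 even ✓  4≤6≤10 ✓
Π(2lᵢ+1) = 7×15×13 = 1365
triangle coeff Δ(3,7,6) = 1/2042040
Σ_t [1,3]: t=1:−1/207360 t=2:+1/57600 t=3:−1/207360 = 1/129600
(3j)²=168/12155 [(3 7 6; 0 0 0)], sign=+1
Σ_t [0,0]: t=0:+1/829440 = 1/829440
(3j)²=225/9724 [(3 7 6; 3 -3 0)], sign=+1
⇒ 4πI² = 198450/454597
I = (+1)√(198450/454597/(4π)) = 0.18638345

0.186383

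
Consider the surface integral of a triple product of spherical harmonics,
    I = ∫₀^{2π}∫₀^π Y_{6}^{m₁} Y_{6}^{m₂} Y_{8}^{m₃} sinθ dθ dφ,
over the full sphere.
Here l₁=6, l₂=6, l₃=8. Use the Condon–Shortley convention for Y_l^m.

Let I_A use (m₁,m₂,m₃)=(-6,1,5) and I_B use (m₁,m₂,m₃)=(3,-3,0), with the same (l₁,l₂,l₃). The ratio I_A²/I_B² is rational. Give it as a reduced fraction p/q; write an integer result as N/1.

Same 6,6,8: normalisation and zero-m 3j drop out of the ratio.
A: Δ: 4! 8! 8! / 21! → 1/1309458150; sum: t=4:+1/696729600 = 1/696729600; 3j²(6 6 8; -6 1 5) = Δ·Π!·Σ² = 11/646  (sign -1)
B: Δ: 4! 8! 8! / 21! → 1/1309458150; sum: t=0:+1/12441600 t=1:−1/12441600 t=2:+1/101606400 t=3:−1/9754214400 = 19/1950842880; 3j²(6 6 8; 3 -3 0) = Δ·Π!·Σ² = 19/34034  (sign +1)
I_A²/I_B² = (11/646)/(19/34034) = 11011/361

11011/361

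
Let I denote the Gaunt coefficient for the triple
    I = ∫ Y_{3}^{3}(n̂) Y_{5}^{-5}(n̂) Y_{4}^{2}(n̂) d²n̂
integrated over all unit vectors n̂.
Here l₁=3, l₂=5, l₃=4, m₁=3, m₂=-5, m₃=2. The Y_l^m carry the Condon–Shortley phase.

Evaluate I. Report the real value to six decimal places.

Checks pass: Σm=0; 12 even; l₃=4∈[2,8].
(2·3+1)(2·5+1)(2·4+1) = 693
Δ: 4! 2! 6! / 13! → 1/180180
sum: t=1:−1/576 t=2:+1/144 t=3:−1/576 = 1/288
3j²(3 5 4; 0 0 0) = Δ·Π!·Σ² = 20/1001  (sign +1)
sum: t=0:+1/34560 = 1/34560
3j²(3 5 4; 3 -5 2) = Δ·Π!·Σ² = 5/286  (sign +1)
combine: 4πI² = 693·20/1001·5/286 = 450/1859
take √, sign +1: I = 0.13879110

0.138791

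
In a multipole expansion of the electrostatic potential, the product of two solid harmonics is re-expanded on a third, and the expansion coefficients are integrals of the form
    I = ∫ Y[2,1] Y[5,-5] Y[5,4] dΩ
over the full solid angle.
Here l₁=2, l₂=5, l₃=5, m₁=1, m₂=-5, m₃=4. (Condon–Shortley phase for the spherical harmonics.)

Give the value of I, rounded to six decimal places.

-0.187924

Checks pass: Σm=0; 12 even; l₃=5∈[3,7].
(2·2+1)(2·5+1)(2·5+1) = 605
Δ: 2! 2! 8! / 13! → 1/38610
sum: t=0:+1/2880 t=1:−1/576 t=2:+1/2880 = -1/960
3j²(2 5 5; 0 0 0) = Δ·Π!·Σ² = 10/429  (sign +1)
sum: t=0:+1/80640 = 1/80640
3j²(2 5 5; 1 -5 4) = Δ·Π!·Σ² = 9/286  (sign -1)
combine: 4πI² = 605·10/429·9/286 = 75/169
take √, sign -1: I = -0.18792404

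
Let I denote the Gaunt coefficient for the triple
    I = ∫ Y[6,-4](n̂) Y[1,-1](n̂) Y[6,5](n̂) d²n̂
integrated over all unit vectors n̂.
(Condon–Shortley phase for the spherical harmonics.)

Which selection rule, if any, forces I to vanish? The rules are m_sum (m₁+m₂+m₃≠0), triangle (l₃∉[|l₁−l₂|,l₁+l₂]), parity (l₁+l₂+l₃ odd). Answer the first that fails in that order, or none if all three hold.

parity

m₁+m₂+m₃ = -4 − 1 + 5 = 0  ✓
triangle: |6−1|=5 ≤ l₃=6 ≤ 6+1=7  ✓
parity: l₁+l₂+l₃ = 13 is odd  ✗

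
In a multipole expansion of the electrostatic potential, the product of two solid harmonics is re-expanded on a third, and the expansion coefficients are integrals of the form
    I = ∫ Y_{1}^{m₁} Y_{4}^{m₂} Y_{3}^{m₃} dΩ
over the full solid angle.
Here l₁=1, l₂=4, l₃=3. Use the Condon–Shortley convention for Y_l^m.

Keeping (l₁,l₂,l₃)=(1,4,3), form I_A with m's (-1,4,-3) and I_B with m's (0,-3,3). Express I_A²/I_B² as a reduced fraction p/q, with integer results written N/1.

4/1

Same 1,4,3: normalisation and zero-m 3j drop out of the ratio.
A: Δ: 2! 0! 6! / 9! → 1/252; sum: t=2:+1/1440 = 1/1440; 3j²(1 4 3; -1 4 -3) = Δ·Π!·Σ² = 1/9  (sign +1)
B: Δ: 2! 0! 6! / 9! → 1/252; sum: t=1:−1/720 = -1/720; 3j²(1 4 3; 0 -3 3) = Δ·Π!·Σ² = 1/36  (sign -1)
I_A²/I_B² = (1/9)/(1/36) = 4/1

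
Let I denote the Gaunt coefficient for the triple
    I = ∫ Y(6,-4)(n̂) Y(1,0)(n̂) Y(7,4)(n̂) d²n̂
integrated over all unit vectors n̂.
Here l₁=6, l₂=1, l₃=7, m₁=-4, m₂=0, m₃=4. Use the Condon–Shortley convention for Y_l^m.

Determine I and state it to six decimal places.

0.201000

Checks pass: Σm=0; 14 even; l₃=7∈[5,7].
(2·6+1)(2·1+1)(2·7+1) = 585
Δ: 0! 12! 2! / 15! → 1/1365
sum: t=0:+1/518400 = 1/518400
3j²(6 1 7; 0 0 0) = Δ·Π!·Σ² = 7/195  (sign -1)
sum: t=0:+1/7257600 = 1/7257600
3j²(6 1 7; -4 0 4) = Δ·Π!·Σ² = 11/455  (sign -1)
combine: 4πI² = 585·7/195·11/455 = 33/65
take √, sign +1: I = 0.20099968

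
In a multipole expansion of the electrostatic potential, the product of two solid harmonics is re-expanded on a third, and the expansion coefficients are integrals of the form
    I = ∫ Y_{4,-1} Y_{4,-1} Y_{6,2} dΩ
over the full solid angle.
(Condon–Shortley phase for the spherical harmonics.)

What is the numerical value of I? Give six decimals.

Checks pass: Σm=0; 14 even; l₃=6∈[0,8].
(2·4+1)(2·4+1)(2·6+1) = 1053
Δ: 2! 6! 6! / 15! → 1/1261260
sum: t=0:+1/4608 t=1:−1/1296 t=2:+1/4608 = -7/20736
3j²(4 4 6; 0 0 0) = Δ·Π!·Σ² = 20/1287  (sign -1)
sum: t=0:+1/8640 t=1:−1/2304 t=2:+1/8640 = -7/34560
3j²(4 4 6; -1 -1 2) = Δ·Π!·Σ² = 7/429  (sign -1)
combine: 4πI² = 1053·20/1287·7/429 = 420/1573
take √, sign +1: I = 0.14576570

0.145766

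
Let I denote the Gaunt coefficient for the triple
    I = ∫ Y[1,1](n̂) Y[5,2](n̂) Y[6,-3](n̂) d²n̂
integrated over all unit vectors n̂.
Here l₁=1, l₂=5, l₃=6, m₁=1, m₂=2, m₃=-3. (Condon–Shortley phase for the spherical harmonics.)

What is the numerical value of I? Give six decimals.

Rules hold: Σm=0, L=12 even, 4≤6≤6.
N = 3·11·13 = 429
Δ = 0!·2!·10!/13! = 1/858
Racah Σ t=0..0: t=0:+1/14400 = 1/14400
⇒ 3j(1 5 6; 0 0 0)² = 6/143, sgn +1
Racah Σ t=0..0: t=0:+1/60480 = 1/60480
⇒ 3j(1 5 6; 1 2 -3)² = 6/143, sgn -1
4πI² = N·(3j₀)²·(3jₘ)² = 108/143
I = -1·√(0.755245/4π) = -0.24515397

-0.245154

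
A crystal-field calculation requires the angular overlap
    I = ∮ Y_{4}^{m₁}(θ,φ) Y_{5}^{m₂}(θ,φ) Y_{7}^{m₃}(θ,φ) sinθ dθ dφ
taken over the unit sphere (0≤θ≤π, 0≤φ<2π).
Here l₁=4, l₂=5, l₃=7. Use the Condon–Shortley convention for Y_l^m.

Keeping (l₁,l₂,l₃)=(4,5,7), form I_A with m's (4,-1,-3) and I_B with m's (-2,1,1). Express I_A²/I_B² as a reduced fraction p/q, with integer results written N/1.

Same 4,5,7: normalisation and zero-m 3j drop out of the ratio.
A: Δ: 2! 6! 8! / 17! → 1/6126120; sum: t=0:+1/829440 = 1/829440; 3j²(4 5 7; 4 -1 -3) = Δ·Π!·Σ² = 35/2431  (sign +1)
B: Δ: 2! 6! 8! / 17! → 1/6126120; sum: t=0:+1/2073600 t=1:−1/86400 t=2:+1/55296 = 29/4147200; 3j²(4 5 7; -2 1 1) = Δ·Π!·Σ² = 841/145860  (sign +1)
I_A²/I_B² = (35/2431)/(841/145860) = 2100/841

2100/841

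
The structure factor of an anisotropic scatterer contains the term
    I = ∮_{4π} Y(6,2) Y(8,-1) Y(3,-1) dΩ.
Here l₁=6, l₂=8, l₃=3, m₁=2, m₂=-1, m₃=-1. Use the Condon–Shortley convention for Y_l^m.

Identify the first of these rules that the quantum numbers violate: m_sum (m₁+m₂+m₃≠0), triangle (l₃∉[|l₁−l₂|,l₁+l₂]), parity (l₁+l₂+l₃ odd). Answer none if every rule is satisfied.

Σmᵢ = 0  ✓
l₃∈[|l₁−l₂|,l₁+l₂]=[2,14], have l₃=3  ✓
Σlᵢ = 17 ⇒ odd  ✗

parity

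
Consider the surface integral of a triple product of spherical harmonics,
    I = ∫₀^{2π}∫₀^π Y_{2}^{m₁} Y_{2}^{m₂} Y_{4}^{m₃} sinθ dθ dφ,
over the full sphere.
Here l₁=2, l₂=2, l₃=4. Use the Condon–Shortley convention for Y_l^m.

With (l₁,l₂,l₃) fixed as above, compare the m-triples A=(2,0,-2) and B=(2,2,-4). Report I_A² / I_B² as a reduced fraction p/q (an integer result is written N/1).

Shared (l₁,l₂,l₃)=(2,2,4): N and (l;000)² cancel in I_A²/I_B².
A: Δ = 0!·4!·4!/9! = 1/630; Racah Σ t=0..0: t=0:+1/96 = 1/96; ⇒ 3j(2 2 4; 2 0 -2)² = 1/42, sgn +1
B: Δ = 0!·4!·4!/9! = 1/630; Racah Σ t=0..0: t=0:+1/576 = 1/576; ⇒ 3j(2 2 4; 2 2 -4)² = 1/9, sgn +1
I_A²/I_B² = (1/42)/(1/9) = 3/14

3/14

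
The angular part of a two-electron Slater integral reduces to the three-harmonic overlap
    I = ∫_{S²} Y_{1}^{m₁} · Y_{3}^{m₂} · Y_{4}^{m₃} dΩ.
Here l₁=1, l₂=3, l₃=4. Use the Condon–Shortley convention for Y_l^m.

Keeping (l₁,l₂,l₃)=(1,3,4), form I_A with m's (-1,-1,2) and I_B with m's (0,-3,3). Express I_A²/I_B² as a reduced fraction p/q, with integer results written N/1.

Same 1,3,4: normalisation and zero-m 3j drop out of the ratio.
A: Δ: 0! 2! 6! / 9! → 1/252; sum: t=0:+1/96 = 1/96; 3j²(1 3 4; -1 -1 2) = Δ·Π!·Σ² = 5/84  (sign +1)
B: Δ: 0! 2! 6! / 9! → 1/252; sum: t=0:+1/720 = 1/720; 3j²(1 3 4; 0 -3 3) = Δ·Π!·Σ² = 1/36  (sign -1)
I_A²/I_B² = (5/84)/(1/36) = 15/7

15/7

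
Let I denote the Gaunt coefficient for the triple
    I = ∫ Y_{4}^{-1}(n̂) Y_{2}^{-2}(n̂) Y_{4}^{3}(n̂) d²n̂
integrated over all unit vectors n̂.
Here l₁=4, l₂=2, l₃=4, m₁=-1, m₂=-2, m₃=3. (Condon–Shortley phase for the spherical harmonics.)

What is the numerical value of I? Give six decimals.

Rules hold: Σm=0, L=10 even, 2≤4≤6.
N = 9·5·9 = 405
Δ = 2!·6!·2!/11! = 1/13860
Racah Σ t=0..2: t=0:+1/192 t=1:−1/36 t=2:+1/192 = -5/288
⇒ 3j(4 2 4; 0 0 0)² = 20/693, sgn -1
Racah Σ t=0..0: t=0:+1/480 = 1/480
⇒ 3j(4 2 4; -1 -2 3)² = 3/110, sgn -1
4πI² = N·(3j₀)²·(3jₘ)² = 270/847
I = +1·√(0.318772/4π) = 0.15927046

0.159270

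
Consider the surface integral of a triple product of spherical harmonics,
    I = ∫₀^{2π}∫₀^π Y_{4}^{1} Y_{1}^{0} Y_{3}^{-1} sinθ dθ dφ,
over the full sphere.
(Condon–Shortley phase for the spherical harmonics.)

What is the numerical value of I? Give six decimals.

Checks pass: Σm=0; 8 even; l₃=3∈[3,5].
(2·4+1)(2·1+1)(2·3+1) = 189
Δ: 2! 6! 0! / 9! → 1/252
sum: t=1:−1/36 = -1/36
3j²(4 1 3; 0 0 0) = Δ·Π!·Σ² = 4/63  (sign +1)
sum: t=1:−1/48 = -1/48
3j²(4 1 3; 1 0 -1) = Δ·Π!·Σ² = 5/84  (sign -1)
combine: 4πI² = 189·4/63·5/84 = 5/7
take √, sign -1: I = -0.23841361

-0.238414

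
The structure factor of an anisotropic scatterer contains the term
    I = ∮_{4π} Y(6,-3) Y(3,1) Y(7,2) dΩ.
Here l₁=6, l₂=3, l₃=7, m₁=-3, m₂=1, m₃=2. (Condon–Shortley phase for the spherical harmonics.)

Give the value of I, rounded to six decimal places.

-0.122872

m-sum 0 ✓  L=16 even ✓  3≤7≤9 ✓
Π(2lᵢ+1) = 13×7×15 = 1365
triangle coeff Δ(6,3,7) = 1/2042040
Σ_t [0,2]: t=0:+1/207360 t=1:−1/57600 t=2:+1/207360 = -1/129600
(3j)²=168/12155 [(6 3 7; 0 0 0)], sign=+1
Σ_t [0,2]: t=0:+1/17418240 t=1:−1/483840 t=2:+1/241920 = 37/17418240
(3j)²=1369/136136 [(6 3 7; -3 1 2)], sign=-1
⇒ 4πI² = 86247/454597
I = (-1)√(86247/454597/(4π)) = -0.12287224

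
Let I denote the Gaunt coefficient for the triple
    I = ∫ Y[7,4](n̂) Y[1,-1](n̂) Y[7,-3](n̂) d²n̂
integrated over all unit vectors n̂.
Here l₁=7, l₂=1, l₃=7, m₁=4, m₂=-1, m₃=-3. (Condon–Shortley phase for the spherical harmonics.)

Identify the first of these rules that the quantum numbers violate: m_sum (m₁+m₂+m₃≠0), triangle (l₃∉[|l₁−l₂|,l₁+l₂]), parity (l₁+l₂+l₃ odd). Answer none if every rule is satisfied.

azimuthal sum: 4 − 1 − 3 = 0  ✓
6 ≤ 7 ≤ 8 (triangle on l)  ✓
L = 7 + 1 + 7 = 15 (odd)  ✗

parity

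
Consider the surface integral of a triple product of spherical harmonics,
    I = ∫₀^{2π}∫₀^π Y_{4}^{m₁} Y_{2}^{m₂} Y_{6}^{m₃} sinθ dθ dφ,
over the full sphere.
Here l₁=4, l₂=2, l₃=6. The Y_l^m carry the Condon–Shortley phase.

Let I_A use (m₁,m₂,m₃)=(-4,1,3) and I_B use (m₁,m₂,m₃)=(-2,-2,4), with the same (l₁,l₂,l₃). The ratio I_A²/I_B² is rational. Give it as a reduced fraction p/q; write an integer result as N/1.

3/70

Same 4,2,6: normalisation and zero-m 3j drop out of the ratio.
A: Δ: 0! 8! 4! / 13! → 1/6435; sum: t=0:+1/241920 = 1/241920; 3j²(4 2 6; -4 1 3) = Δ·Π!·Σ² = 1/715  (sign -1)
B: Δ: 0! 8! 4! / 13! → 1/6435; sum: t=0:+1/34560 = 1/34560; 3j²(4 2 6; -2 -2 4) = Δ·Π!·Σ² = 14/429  (sign +1)
I_A²/I_B² = (1/715)/(14/429) = 3/70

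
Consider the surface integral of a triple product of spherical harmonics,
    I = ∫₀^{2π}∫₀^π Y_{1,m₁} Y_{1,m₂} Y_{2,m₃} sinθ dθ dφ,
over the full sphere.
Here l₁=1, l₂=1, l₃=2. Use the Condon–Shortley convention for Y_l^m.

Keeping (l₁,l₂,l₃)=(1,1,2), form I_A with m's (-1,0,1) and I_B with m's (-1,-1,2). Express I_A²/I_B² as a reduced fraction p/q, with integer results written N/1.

1/2

Same 1,1,2: normalisation and zero-m 3j drop out of the ratio.
A: Δ: 0! 2! 2! / 5! → 1/30; sum: t=0:+1/2 = 1/2; 3j²(1 1 2; -1 0 1) = Δ·Π!·Σ² = 1/10  (sign -1)
B: Δ: 0! 2! 2! / 5! → 1/30; sum: t=0:+1/4 = 1/4; 3j²(1 1 2; -1 -1 2) = Δ·Π!·Σ² = 1/5  (sign +1)
I_A²/I_B² = (1/10)/(1/5) = 1/2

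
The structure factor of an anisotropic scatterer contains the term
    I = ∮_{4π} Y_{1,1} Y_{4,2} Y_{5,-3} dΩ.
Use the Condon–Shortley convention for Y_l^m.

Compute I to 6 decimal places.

m-sum 0 ✓  L=10 even ✓  3≤5≤5 ✓
Π(2lᵢ+1) = 3×9×11 = 297
triangle coeff Δ(1,4,5) = 1/495
Σ_t [0,0]: t=0:+1/576 = 1/576
(3j)²=5/99 [(1 4 5; 0 0 0)], sign=-1
Σ_t [0,0]: t=0:+1/2880 = 1/2880
(3j)²=28/495 [(1 4 5; 1 2 -3)], sign=+1
⇒ 4πI² = 28/33
I = (-1)√(28/33/(4π)) = -0.25984664

-0.259847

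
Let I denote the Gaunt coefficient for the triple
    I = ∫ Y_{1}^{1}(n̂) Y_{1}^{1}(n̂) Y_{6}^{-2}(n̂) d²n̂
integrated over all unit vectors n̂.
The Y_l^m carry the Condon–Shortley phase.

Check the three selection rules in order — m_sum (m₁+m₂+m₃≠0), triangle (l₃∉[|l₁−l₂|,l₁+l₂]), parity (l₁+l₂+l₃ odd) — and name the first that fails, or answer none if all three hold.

azimuthal sum: 1 + 1 − 2 = 0  ✓
0 ≤ 6 ≤ 2 (triangle on l)  ✗
L = 1 + 1 + 6 = 8 (even)

triangle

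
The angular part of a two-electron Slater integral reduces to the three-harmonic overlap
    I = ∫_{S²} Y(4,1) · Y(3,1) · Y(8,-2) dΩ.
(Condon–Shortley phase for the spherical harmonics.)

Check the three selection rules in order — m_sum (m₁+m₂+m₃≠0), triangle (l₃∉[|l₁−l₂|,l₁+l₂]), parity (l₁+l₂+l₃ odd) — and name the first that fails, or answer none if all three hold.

triangle

azimuthal sum: 1 + 1 − 2 = 0  ✓
1 ≤ 8 ≤ 7 (triangle on l)  ✗
L = 4 + 3 + 8 = 15 (odd)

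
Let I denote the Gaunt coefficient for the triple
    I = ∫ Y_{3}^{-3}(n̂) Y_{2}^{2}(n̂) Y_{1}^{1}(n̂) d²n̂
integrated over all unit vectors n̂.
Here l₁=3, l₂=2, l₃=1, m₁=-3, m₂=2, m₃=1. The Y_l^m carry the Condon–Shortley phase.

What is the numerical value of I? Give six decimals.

Checks pass: Σm=0; 6 even; l₃=1∈[1,5].
(2·3+1)(2·2+1)(2·1+1) = 105
Δ: 4! 2! 0! / 7! → 1/105
sum: t=2:+1/4 = 1/4
3j²(3 2 1; 0 0 0) = Δ·Π!·Σ² = 3/35  (sign -1)
sum: t=4:+1/48 = 1/48
3j²(3 2 1; -3 2 1) = Δ·Π!·Σ² = 1/7  (sign +1)
combine: 4πI² = 105·3/35·1/7 = 9/7
take √, sign -1: I = -0.31986543

-0.319865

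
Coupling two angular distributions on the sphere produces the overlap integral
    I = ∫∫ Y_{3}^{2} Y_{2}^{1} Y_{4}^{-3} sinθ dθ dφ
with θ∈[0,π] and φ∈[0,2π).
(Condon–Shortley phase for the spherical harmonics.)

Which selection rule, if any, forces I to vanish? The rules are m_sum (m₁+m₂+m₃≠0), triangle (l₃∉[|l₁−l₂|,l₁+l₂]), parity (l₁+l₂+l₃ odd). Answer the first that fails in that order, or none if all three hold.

parity

azimuthal sum: 2 + 1 − 3 = 0  ✓
1 ≤ 4 ≤ 5 (triangle on l)  ✓
L = 3 + 2 + 4 = 9 (odd)  ✗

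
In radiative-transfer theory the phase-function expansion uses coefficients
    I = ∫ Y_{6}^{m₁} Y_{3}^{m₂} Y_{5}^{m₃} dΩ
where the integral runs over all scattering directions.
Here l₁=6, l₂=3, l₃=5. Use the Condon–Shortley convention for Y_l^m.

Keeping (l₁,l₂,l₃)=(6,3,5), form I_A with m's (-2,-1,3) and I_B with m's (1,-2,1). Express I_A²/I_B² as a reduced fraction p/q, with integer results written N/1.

7/6

Same 6,3,5: normalisation and zero-m 3j drop out of the ratio.
A: Δ: 4! 8! 2! / 15! → 1/675675; sum: t=0:+1/1935360 t=1:−1/30240 t=2:+1/11520 = 1/18432; 3j²(6 3 5; -2 -1 3) = Δ·Π!·Σ² = 7/429  (sign +1)
B: Δ: 4! 8! 2! / 15! → 1/675675; sum: t=0:+1/17280 t=1:−1/6912 = -1/11520; 3j²(6 3 5; 1 -2 1) = Δ·Π!·Σ² = 2/143  (sign -1)
I_A²/I_B² = (7/429)/(2/143) = 7/6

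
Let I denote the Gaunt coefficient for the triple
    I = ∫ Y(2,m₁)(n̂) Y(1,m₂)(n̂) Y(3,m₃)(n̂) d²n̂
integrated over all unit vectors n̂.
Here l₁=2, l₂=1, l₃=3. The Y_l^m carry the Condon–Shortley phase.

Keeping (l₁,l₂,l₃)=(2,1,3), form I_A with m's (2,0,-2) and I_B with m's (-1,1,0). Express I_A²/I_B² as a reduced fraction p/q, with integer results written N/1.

5/3

Shared (l₁,l₂,l₃)=(2,1,3): N and (l;000)² cancel in I_A²/I_B².
A: Δ = 0!·4!·2!/7! = 1/105; Racah Σ t=0..0: t=0:+1/24 = 1/24; ⇒ 3j(2 1 3; 2 0 -2)² = 1/21, sgn -1
B: Δ = 0!·4!·2!/7! = 1/105; Racah Σ t=0..0: t=0:+1/12 = 1/12; ⇒ 3j(2 1 3; -1 1 0)² = 1/35, sgn -1
I_A²/I_B² = (1/21)/(1/35) = 5/3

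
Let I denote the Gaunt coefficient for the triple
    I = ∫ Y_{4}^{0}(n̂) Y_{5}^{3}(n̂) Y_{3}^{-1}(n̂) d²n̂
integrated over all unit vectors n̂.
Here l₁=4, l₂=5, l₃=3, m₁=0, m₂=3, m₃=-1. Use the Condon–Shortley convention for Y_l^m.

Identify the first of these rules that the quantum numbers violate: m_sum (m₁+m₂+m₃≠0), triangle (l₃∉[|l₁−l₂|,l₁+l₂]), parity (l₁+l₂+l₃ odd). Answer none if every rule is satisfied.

m_sum

Σmᵢ = 2  ✗
l₃∈[|l₁−l₂|,l₁+l₂]=[1,9], have l₃=3
Σlᵢ = 12 ⇒ even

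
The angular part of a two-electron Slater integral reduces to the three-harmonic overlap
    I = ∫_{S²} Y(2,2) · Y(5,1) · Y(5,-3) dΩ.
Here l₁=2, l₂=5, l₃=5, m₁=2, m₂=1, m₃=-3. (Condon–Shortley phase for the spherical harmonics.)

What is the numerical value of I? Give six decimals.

0.171169

Rules hold: Σm=0, L=12 even, 3≤5≤7.
N = 5·11·11 = 605
Δ = 2!·2!·8!/13! = 1/38610
Racah Σ t=0..2: t=0:+1/2880 t=1:−1/576 t=2:+1/2880 = -1/960
⇒ 3j(2 5 5; 0 0 0)² = 10/429, sgn +1
Racah Σ t=0..0: t=0:+1/5760 = 1/5760
⇒ 3j(2 5 5; 2 1 -3)² = 56/2145, sgn +1
4πI² = N·(3j₀)²·(3jₘ)² = 560/1521
I = +1·√(0.368179/4π) = 0.17116875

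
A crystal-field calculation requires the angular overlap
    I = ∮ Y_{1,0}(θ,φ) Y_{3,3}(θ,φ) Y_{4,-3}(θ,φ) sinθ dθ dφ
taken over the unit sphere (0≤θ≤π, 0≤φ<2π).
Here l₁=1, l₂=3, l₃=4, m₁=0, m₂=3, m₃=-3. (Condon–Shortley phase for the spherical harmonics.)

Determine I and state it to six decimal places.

Rules hold: Σm=0, L=8 even, 2≤4≤4.
N = 3·7·9 = 189
Δ = 0!·2!·6!/9! = 1/252
Racah Σ t=0..0: t=0:+1/36 = 1/36
⇒ 3j(1 3 4; 0 0 0)² = 4/63, sgn +1
Racah Σ t=0..0: t=0:+1/720 = 1/720
⇒ 3j(1 3 4; 0 3 -3)² = 1/36, sgn -1
4πI² = N·(3j₀)²·(3jₘ)² = 1/3
I = -1·√(0.333333/4π) = -0.16286750

-0.162868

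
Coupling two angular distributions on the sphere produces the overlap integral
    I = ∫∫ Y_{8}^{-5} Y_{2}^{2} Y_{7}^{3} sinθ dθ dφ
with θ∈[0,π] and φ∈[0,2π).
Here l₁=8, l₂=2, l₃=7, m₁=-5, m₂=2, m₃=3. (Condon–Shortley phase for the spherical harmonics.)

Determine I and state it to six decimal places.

L=17 odd ⇒ parity kills the (l;000) factor ⇒ I = 0

0.000000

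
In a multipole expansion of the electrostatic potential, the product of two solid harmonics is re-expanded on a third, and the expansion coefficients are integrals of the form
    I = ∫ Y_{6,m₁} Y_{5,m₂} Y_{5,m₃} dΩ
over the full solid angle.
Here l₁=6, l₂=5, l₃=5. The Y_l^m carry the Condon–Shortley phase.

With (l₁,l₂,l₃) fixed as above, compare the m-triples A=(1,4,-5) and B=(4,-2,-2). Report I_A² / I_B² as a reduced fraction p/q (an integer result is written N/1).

15/32

Shared (l₁,l₂,l₃)=(6,5,5): N and (l;000)² cancel in I_A²/I_B².
A: Δ = 6!·6!·4!/17! = 1/28588560; Racah Σ t=5..5: t=5:−1/2073600 = -1/2073600; ⇒ 3j(6 5 5; 1 4 -5)² = 63/9724, sgn -1
B: Δ = 6!·6!·4!/17! = 1/28588560; Racah Σ t=0..2: t=0:+1/207360 t=1:−1/57600 t=2:+1/207360 = -1/129600; ⇒ 3j(6 5 5; 4 -2 -2)² = 168/12155, sgn +1
I_A²/I_B² = (63/9724)/(168/12155) = 15/32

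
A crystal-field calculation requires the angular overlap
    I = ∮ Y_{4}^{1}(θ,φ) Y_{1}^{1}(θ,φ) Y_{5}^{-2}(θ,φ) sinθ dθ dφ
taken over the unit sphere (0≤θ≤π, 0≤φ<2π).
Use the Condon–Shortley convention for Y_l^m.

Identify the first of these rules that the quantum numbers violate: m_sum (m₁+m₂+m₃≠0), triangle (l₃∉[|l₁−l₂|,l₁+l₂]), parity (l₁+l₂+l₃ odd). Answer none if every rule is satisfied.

Σmᵢ = 0  ✓
l₃∈[|l₁−l₂|,l₁+l₂]=[3,5], have l₃=5  ✓
Σlᵢ = 10 ⇒ even  ✓

none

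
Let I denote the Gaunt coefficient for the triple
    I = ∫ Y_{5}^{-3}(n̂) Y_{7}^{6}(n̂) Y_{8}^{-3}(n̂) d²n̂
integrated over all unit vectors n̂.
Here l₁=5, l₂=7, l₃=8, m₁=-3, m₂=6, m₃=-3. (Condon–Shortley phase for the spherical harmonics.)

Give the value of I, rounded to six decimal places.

-0.144003

m-sum 0 ✓  L=20 even ✓  2≤8≤12 ✓
Π(2lᵢ+1) = 11×15×17 = 2805
triangle coeff Δ(5,7,8) = 1/814773960
Σ_t [0,4]: t=0:+1/87091200 t=1:−1/4976640 t=2:+1/2073600 t=3:−1/4976640 t=4:+1/87091200 = 1/9676800
(3j)²=360/46189 [(5 7 8; 0 0 0)], sign=+1
Σ_t [3,4]: t=3:−1/2612736000 t=4:+1/418037760 = 1/497664000
(3j)²=77/6460 [(5 7 8; -3 6 -3)], sign=-1
⇒ 4πI² = 20790/79781
I = (-1)√(20790/79781/(4π)) = -0.14400334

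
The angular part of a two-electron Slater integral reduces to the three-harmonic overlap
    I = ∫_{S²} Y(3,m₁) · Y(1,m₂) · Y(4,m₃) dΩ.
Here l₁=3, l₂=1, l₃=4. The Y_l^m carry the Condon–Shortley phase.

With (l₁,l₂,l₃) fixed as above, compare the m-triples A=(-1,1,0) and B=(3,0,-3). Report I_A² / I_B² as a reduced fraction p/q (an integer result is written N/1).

6/7

Shared (l₁,l₂,l₃)=(3,1,4): N and (l;000)² cancel in I_A²/I_B².
A: Δ = 0!·6!·2!/9! = 1/252; Racah Σ t=0..0: t=0:+1/96 = 1/96; ⇒ 3j(3 1 4; -1 1 0)² = 1/42, sgn +1
B: Δ = 0!·6!·2!/9! = 1/252; Racah Σ t=0..0: t=0:+1/720 = 1/720; ⇒ 3j(3 1 4; 3 0 -3)² = 1/36, sgn -1
I_A²/I_B² = (1/42)/(1/36) = 6/7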